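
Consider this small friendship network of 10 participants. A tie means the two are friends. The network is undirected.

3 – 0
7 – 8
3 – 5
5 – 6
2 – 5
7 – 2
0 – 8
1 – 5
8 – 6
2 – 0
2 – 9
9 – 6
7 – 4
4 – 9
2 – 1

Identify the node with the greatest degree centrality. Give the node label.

Degrees — 0:3, 1:2, 2:5, 3:2, 4:2, 5:4, 6:3, 7:3, 8:3, 9:3.
The maximum is 5, attained only by 2.

2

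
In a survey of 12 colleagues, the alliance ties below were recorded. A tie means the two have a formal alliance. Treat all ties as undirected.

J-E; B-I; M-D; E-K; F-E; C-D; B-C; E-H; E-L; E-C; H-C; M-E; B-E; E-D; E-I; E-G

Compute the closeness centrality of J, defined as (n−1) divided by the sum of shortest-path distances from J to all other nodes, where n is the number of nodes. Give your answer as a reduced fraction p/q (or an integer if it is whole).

11/21

Distances from J: B:2, C:2, D:2, E:1, F:2, G:2, H:2, I:2, K:2, L:2, M:2. Sum = 21.
n = 12, so closeness = 11/21.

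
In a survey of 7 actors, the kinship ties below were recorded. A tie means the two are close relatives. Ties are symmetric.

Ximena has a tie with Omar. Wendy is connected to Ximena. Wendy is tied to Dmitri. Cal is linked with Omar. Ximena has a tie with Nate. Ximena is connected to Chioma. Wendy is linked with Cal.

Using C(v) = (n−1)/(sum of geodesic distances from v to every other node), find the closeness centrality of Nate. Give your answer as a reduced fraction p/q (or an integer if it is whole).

6/13

Distances from Nate: Cal:3, Chioma:2, Dmitri:3, Omar:2, Wendy:2, Ximena:1. Sum = 13.
n = 7, so closeness = 6/13.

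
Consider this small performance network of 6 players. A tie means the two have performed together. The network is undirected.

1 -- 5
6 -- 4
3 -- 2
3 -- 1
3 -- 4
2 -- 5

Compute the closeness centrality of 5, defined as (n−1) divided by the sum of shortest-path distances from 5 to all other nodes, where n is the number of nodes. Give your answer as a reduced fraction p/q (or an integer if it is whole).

5/11

Distances from 5: 1:1, 2:1, 3:2, 4:3, 6:4. Sum = 11.
n = 6, so closeness = 5/11.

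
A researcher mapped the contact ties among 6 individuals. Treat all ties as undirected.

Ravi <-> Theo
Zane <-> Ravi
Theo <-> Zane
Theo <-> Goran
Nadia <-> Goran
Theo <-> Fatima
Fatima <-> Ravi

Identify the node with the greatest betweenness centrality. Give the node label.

Unnormalized betweenness of each node: Fatima:0, Goran:4, Nadia:0, Ravi:1/2, Theo:13/2, Zane:0.
Theo has the largest value, 13/2, making it the main broker — the node through which the most shortest paths run.

Theo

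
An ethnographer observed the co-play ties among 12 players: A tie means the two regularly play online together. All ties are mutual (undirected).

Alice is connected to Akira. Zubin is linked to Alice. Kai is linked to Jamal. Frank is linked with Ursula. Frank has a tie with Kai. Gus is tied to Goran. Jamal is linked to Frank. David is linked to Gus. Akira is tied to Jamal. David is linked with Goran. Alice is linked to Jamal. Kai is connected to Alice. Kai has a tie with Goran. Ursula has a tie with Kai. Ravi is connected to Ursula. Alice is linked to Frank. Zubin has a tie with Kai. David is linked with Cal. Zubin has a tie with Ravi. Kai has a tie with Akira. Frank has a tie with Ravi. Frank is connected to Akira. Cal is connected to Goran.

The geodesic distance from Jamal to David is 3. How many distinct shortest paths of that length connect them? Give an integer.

1

The shortest distance is 3, and the only length-3 path is Jamal–Kai–Goran–David. So there is exactly 1 shortest path.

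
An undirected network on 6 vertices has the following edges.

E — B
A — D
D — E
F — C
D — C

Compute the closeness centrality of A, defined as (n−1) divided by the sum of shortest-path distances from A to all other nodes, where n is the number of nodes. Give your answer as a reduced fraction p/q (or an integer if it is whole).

Distances from A: B:3, C:2, D:1, E:2, F:3. Sum = 11.
n = 6, so closeness = 5/11.

5/11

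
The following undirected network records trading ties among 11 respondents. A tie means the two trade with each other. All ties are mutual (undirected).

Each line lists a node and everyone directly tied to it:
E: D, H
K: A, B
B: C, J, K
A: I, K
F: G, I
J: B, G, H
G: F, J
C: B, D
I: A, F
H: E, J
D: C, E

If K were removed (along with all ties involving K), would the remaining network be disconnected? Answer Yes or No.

No

Even without K, every remaining node can still reach every other (the residual graph is connected), so K is not a cut vertex.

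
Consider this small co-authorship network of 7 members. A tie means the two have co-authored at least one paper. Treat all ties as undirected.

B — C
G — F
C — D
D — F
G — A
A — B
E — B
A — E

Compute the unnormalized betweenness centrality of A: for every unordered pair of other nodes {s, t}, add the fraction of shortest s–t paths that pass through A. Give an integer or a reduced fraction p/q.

Pairs whose geodesics pass through A — B–F: 1/2; B–G: 1; C–G: 1/2; F–E: 1; G–E: 1.
All other pairs contribute 0.
Summing the contributions gives betweenness(A) = 4.

4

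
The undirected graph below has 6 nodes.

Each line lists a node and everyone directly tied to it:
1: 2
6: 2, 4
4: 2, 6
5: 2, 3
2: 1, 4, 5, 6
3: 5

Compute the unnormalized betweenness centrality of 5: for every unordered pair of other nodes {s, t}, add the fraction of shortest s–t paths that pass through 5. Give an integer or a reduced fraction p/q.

4

Pairs whose geodesics pass through 5 — 6–3: 1; 1–3: 1; 4–3: 1; 2–3: 1.
All other pairs contribute 0.
Summing the contributions gives betweenness(5) = 4.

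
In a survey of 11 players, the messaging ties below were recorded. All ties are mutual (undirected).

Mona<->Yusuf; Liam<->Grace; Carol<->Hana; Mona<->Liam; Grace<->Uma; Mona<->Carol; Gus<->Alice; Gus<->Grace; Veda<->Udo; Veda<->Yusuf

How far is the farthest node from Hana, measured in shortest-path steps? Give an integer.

6

Distances from Hana: Alice:6, Carol:1, Grace:4, Gus:5, Liam:3, Mona:2, Udo:5, Uma:5, Veda:4, Yusuf:3.
The largest is 6 (to Alice), so the eccentricity of Hana is 6.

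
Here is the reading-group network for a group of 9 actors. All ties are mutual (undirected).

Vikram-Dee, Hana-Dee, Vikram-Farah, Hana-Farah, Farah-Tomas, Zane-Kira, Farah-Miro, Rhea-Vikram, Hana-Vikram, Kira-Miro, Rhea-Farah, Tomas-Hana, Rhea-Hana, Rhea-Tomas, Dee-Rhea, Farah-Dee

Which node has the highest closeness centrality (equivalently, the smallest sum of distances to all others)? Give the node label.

Farness (sum of distances to all others) for each node — Dee:15, Farah:11, Hana:14, Kira:19, Miro:14, Rhea:14, Tomas:16, Vikram:15, Zane:26.
The smallest farness is 11, for Farah, so Farah has the highest closeness.

Farah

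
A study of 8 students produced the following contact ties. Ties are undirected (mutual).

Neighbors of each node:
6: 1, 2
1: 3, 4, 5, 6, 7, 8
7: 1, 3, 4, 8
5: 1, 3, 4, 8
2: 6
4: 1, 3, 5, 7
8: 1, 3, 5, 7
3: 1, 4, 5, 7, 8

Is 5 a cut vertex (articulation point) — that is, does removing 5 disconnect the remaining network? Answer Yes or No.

No

Even without 5, every remaining node can still reach every other (the residual graph is connected), so 5 is not a cut vertex.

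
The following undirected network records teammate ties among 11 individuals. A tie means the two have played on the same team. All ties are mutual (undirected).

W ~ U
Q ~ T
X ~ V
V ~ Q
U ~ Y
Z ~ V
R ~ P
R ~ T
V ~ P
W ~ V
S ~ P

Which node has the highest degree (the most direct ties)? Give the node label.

V

Degrees — P:3, Q:2, R:2, S:1, T:2, U:2, V:5, W:2, X:1, Y:1, Z:1.
The maximum is 5, attained only by V.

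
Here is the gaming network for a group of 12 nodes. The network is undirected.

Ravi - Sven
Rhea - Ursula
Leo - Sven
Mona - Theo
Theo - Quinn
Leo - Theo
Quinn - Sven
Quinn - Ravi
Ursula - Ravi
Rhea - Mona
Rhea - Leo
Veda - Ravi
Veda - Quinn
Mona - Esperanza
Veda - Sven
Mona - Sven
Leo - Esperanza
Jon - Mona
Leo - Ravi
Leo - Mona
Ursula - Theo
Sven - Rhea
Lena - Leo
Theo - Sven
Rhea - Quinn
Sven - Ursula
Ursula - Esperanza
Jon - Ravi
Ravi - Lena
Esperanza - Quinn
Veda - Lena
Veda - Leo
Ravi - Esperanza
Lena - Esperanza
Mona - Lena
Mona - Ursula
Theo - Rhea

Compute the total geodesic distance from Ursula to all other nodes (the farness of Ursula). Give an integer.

16

Distances from Ursula: Esperanza:1, Jon:2, Lena:2, Leo:2, Mona:1, Quinn:2, Ravi:1, Rhea:1, Sven:1, Theo:1, Veda:2.
Sum = 1 + 2 + 2 + 2 + 1 + 2 + 1 + 1 + 1 + 1 + 2 = 16.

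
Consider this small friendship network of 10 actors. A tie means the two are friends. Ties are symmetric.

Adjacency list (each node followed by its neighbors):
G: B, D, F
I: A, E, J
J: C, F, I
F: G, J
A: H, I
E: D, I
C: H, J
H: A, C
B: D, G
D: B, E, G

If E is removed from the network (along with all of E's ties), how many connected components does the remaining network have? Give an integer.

E's neighbors (D and I) remain reachable from one another through other ties, so the rest of the network stays in one piece.

1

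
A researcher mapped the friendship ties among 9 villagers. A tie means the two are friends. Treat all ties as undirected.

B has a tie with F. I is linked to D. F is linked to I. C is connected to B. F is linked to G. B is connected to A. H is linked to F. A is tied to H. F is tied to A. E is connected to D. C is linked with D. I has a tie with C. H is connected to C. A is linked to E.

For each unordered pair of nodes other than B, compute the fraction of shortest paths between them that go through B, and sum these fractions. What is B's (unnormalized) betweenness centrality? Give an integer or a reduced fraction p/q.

7/6

Pairs whose geodesics pass through B — F–C: 1/3; G–C: 1/3; A–C: 1/2.
All other pairs contribute 0.
Summing the contributions gives betweenness(B) = 7/6.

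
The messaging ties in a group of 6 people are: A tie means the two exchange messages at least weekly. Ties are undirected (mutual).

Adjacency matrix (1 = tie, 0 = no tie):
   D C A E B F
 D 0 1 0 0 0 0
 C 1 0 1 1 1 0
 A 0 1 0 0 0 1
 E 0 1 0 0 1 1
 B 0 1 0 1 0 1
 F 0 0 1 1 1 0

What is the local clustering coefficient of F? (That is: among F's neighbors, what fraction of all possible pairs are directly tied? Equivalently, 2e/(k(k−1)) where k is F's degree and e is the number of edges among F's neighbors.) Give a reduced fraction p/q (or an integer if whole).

1/3

F's neighbors: A, B, and E (k = 3).
Possible neighbor pairs: C(3,2) = 3. Edges among them: B–E → e = 1.
Clustering(F) = 1/3.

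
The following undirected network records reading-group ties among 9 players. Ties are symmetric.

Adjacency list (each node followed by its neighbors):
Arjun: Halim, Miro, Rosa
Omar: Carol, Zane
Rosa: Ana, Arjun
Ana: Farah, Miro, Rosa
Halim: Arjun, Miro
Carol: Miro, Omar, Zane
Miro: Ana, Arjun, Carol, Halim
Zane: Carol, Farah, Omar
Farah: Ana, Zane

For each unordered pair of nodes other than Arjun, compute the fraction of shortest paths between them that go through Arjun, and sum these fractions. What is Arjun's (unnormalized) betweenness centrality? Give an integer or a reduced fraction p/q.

7/3

Pairs whose geodesics pass through Arjun — Omar–Rosa: 1/3; Carol–Rosa: 1/2; Miro–Rosa: 1/2; Halim–Rosa: 1.
All other pairs contribute 0.
Summing the contributions gives betweenness(Arjun) = 7/3.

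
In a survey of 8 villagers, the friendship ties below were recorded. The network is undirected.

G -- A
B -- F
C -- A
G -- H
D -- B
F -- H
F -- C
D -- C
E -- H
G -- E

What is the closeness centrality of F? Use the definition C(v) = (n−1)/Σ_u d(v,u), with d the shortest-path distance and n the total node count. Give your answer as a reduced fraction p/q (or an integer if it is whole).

7/11

Distances from F: A:2, B:1, C:1, D:2, E:2, G:2, H:1. Sum = 11.
n = 8, so closeness = 7/11.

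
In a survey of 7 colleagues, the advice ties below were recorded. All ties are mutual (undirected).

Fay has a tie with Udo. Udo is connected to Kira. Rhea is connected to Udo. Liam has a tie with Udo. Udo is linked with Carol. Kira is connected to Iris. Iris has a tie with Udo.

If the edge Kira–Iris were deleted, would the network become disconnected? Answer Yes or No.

No

Even without that edge, Kira still reaches Iris via Kira – Udo – Iris, so the network stays connected. Not a bridge.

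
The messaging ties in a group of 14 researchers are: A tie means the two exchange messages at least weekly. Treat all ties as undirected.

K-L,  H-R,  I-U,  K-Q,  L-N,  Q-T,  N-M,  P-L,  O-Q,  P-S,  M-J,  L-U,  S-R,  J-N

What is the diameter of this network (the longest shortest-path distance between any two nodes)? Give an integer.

7

Eccentricity of each node (its greatest distance to any other): H:7, I:6, J:6, K:5, L:4, M:6, N:5, O:7, P:4, Q:6, R:6, S:5, T:7, U:5.
The maximum eccentricity is 7, realized for instance by the pair O–H via O – Q – K – L – P – S – R – H. So the diameter is 7.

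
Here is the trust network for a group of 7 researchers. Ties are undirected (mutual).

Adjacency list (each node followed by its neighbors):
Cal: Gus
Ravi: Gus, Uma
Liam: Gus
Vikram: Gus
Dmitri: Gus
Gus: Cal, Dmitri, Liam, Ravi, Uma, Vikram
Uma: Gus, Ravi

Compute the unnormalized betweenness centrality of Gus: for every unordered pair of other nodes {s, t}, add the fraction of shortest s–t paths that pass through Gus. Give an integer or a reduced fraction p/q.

14

Pairs whose geodesics pass through Gus — Uma–Vikram: 1; Uma–Dmitri: 1; Uma–Liam: 1; Uma–Cal: 1; Vikram–Dmitri: 1; Vikram–Liam: 1; Vikram–Cal: 1; Vikram–Ravi: 1; Dmitri–Liam: 1; Dmitri–Cal: 1; Dmitri–Ravi: 1; Liam–Cal: 1; Liam–Ravi: 1; Cal–Ravi: 1.
All other pairs contribute 0.
Summing the contributions gives betweenness(Gus) = 14.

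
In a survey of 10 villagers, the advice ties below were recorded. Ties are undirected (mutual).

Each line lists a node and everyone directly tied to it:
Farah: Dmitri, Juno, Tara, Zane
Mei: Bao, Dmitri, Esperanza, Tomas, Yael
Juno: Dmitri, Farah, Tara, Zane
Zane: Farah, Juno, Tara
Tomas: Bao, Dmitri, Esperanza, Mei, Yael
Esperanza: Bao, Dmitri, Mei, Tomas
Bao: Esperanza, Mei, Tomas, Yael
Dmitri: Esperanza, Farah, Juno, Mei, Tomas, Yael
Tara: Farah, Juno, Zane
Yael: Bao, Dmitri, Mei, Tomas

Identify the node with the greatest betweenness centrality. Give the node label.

Dmitri

Unnormalized betweenness of each node: Bao:1/4, Dmitri:81/4, Esperanza:5/4, Farah:6, Juno:6, Mei:3/2, Tara:0, Tomas:3/2, Yael:5/4, Zane:0.
Dmitri has the largest value, 81/4, making it the main broker — the node through which the most shortest paths run.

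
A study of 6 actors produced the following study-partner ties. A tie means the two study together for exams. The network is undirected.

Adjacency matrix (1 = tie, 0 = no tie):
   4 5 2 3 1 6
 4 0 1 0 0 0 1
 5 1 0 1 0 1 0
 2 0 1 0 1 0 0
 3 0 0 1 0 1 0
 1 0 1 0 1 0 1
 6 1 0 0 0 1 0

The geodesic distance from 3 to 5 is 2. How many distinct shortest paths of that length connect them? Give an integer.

The shortest distance is 2. The length-2 paths are: 3–2–5; 3–1–5.
That gives 2 distinct shortest paths.

2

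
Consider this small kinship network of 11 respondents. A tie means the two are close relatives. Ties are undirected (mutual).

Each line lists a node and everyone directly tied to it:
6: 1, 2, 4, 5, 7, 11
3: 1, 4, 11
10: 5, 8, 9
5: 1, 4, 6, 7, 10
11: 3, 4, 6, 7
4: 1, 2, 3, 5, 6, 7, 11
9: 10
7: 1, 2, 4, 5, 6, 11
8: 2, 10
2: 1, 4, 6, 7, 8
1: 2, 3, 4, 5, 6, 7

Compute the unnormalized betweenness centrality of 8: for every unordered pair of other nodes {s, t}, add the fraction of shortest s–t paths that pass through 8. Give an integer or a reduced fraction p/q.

2

Pairs whose geodesics pass through 8 — 10–2: 1; 9–2: 1.
All other pairs contribute 0.
Summing the contributions gives betweenness(8) = 2.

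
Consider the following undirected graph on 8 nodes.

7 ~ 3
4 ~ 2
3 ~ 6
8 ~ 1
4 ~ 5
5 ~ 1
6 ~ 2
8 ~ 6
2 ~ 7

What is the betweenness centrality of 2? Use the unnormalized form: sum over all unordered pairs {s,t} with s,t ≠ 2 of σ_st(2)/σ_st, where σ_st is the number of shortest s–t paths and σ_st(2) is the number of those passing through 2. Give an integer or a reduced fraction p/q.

Pairs whose geodesics pass through 2 — 5–6: 1/2; 5–3: 2/3; 5–7: 1; 1–7: 2/3; 8–7: 1/2; 8–4: 1/2; 6–7: 1/2; 6–4: 1; 3–4: 2/2; 7–4: 1.
All other pairs contribute 0.
Summing the contributions gives betweenness(2) = 22/3.

22/3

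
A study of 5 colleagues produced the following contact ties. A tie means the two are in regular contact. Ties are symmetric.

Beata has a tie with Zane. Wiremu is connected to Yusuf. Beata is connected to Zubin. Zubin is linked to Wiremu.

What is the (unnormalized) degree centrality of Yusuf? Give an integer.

Yusuf is directly tied to Wiremu. That is 1 neighbor, so the degree of Yusuf is 1.

1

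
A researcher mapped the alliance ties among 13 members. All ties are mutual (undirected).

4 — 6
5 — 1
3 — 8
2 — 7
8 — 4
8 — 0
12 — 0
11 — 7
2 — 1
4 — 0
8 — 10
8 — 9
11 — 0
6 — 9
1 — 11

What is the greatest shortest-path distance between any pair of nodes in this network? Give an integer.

5

Eccentricity of each node (its greatest distance to any other): 0:3, 1:4, 2:5, 3:5, 4:4, 5:5, 6:5, 7:4, 8:4, 9:5, 10:5, 11:3, 12:4.
The maximum eccentricity is 5, realized for instance by the pair 6–2 via 6 – 4 – 0 – 11 – 7 – 2. So the diameter is 5.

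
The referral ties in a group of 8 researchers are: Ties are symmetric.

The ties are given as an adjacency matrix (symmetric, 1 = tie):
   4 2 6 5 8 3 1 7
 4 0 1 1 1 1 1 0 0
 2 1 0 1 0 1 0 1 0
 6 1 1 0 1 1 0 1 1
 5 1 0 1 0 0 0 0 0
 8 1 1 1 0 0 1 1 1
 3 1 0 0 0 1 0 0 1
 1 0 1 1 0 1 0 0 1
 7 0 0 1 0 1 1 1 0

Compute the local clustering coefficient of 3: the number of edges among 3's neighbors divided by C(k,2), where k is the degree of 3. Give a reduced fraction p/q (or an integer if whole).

3's neighbors: 4, 7, and 8 (k = 3).
Possible neighbor pairs: C(3,2) = 3. Edges among them: 4–8, 7–8 → e = 2.
Clustering(3) = 2/3.

2/3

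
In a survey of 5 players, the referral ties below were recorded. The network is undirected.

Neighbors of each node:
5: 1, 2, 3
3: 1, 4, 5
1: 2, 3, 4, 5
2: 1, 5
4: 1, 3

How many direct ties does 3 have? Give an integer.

3 is directly tied to 1, 4, and 5. That is 3 neighbors, so the degree of 3 is 3.

3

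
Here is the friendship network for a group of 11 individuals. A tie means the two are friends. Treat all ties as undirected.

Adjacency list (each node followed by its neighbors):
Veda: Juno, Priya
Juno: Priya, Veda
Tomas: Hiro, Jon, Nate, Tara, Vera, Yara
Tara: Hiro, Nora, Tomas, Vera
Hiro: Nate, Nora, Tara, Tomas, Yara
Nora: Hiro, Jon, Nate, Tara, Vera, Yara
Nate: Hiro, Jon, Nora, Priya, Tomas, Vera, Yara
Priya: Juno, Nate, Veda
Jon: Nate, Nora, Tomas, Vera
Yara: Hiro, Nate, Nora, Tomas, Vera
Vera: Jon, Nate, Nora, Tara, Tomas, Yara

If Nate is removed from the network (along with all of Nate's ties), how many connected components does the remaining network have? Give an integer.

Without Nate, the remaining ties split the others into: {Juno, Priya, Veda}; {Hiro, Jon, Nora, Tara, Tomas, Vera, Yara}.
That's 2 separate components.

2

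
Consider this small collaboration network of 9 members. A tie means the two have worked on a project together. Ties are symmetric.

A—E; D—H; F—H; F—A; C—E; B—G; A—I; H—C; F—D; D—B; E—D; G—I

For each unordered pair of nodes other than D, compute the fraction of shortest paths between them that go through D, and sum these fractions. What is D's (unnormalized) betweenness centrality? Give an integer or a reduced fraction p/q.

Pairs whose geodesics pass through D — F–G: 1/2; F–B: 1; F–E: 1/2; A–B: 2/3; G–E: 1/2; G–C: 2/3; G–H: 1; B–E: 1; B–C: 2/2; B–H: 1; E–H: 1/2.
All other pairs contribute 0.
Summing the contributions gives betweenness(D) = 25/3.

25/3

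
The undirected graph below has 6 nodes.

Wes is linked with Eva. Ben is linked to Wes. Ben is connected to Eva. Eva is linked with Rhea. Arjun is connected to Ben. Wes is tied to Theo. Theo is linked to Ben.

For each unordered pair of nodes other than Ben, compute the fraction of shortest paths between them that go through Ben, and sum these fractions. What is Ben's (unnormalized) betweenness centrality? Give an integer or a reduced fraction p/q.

Pairs whose geodesics pass through Ben — Theo–Eva: 1/2; Theo–Arjun: 1; Theo–Rhea: 1/2; Eva–Arjun: 1; Arjun–Wes: 1; Arjun–Rhea: 1.
All other pairs contribute 0.
Summing the contributions gives betweenness(Ben) = 5.

5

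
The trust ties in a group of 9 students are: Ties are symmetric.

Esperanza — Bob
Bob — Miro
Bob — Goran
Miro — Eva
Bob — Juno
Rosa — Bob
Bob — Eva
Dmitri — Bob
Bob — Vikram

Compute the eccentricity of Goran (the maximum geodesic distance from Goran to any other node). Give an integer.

Distances from Goran: Bob:1, Dmitri:2, Esperanza:2, Eva:2, Juno:2, Miro:2, Rosa:2, Vikram:2.
The largest is 2 (to Eva, Vikram, Juno, Dmitri, Rosa, Esperanza, and Miro), so the eccentricity of Goran is 2.

2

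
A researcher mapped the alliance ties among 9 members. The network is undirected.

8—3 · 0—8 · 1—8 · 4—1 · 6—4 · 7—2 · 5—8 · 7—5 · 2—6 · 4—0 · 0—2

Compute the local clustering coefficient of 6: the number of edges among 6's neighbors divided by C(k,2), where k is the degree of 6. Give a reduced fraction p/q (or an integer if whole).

0

6's neighbors: 2 and 4 (k = 2).
Possible neighbor pairs: C(2,2) = 1. Edges among them: none → e = 0.
Clustering(6) = 0/1.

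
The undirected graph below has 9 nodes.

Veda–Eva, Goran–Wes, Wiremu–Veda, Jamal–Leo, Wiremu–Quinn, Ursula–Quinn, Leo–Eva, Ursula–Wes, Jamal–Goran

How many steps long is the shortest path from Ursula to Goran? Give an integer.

2

One shortest route is Ursula – Wes – Goran, which uses 2 edges, and Ursula and Goran are not directly tied, so nothing shorter exists. So d(Ursula,Goran) = 2.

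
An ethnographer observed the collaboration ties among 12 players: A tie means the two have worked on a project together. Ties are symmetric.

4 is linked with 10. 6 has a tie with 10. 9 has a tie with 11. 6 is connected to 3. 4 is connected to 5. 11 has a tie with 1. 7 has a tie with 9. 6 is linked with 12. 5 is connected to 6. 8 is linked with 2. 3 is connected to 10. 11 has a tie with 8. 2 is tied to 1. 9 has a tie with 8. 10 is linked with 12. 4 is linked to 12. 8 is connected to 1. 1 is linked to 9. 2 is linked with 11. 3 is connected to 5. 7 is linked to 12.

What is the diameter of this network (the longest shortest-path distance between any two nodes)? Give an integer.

6

Eccentricity of each node (its greatest distance to any other): 1:5, 2:6, 3:6, 4:5, 5:6, 6:5, 7:3, 8:5, 9:4, 10:5, 11:5, 12:4.
The maximum eccentricity is 6, realized for instance by the pair 3–2 via 3 – 10 – 12 – 7 – 9 – 11 – 2. So the diameter is 6.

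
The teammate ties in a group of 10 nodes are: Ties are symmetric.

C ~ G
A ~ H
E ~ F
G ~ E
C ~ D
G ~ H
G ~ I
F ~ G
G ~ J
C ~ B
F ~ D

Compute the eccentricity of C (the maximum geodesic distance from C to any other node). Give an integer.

Distances from C: A:3, B:1, D:1, E:2, F:2, G:1, H:2, I:2, J:2.
The largest is 3 (to A), so the eccentricity of C is 3.

3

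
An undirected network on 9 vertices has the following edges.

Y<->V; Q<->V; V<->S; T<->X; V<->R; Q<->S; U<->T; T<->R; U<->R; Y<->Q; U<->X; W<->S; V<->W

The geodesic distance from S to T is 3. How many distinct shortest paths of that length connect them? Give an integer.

1

The shortest distance is 3, and the only length-3 path is S–V–R–T. So there is exactly 1 shortest path.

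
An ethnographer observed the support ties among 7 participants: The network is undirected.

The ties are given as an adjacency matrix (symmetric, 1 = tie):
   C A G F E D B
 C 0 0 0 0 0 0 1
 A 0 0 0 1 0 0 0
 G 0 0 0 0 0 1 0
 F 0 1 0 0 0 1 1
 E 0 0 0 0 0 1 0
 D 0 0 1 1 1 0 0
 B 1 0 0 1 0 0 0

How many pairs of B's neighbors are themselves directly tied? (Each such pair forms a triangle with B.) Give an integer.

0

B's neighbors are C and F, but none of them are tied to each other, so no triangle contains B.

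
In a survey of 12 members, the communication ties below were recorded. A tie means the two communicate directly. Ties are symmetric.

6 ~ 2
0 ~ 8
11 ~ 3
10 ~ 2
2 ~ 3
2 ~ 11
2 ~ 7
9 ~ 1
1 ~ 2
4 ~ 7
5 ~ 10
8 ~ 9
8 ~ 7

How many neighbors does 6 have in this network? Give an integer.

6 is directly tied to 2. That is 1 neighbor, so the degree of 6 is 1.

1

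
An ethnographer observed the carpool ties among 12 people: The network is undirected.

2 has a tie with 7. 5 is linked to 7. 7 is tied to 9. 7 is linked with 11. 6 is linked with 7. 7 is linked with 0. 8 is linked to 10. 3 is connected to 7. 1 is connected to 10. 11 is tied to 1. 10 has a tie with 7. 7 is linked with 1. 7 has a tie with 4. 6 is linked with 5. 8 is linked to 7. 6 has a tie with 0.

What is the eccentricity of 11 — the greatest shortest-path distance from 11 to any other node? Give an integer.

Distances from 11: 0:2, 1:1, 2:2, 3:2, 4:2, 5:2, 6:2, 7:1, 8:2, 9:2, 10:2.
The largest is 2 (to 5, 2, 6, 0, 8, 9, 10, 4, and 3), so the eccentricity of 11 is 2.

2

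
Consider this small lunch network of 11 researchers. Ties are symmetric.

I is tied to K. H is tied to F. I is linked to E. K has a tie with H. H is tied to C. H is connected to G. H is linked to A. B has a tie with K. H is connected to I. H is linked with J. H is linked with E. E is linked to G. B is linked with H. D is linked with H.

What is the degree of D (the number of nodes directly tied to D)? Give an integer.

D is directly tied to H. That is 1 neighbor, so the degree of D is 1.

1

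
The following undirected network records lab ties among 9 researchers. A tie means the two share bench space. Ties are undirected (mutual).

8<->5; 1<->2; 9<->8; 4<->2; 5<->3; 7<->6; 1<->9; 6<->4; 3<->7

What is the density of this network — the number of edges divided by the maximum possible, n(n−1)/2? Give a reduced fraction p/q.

There are 9 edges and 9 nodes, so the maximum possible is C(9,2) = 36.
Density = 9/36 = 1/4.

1/4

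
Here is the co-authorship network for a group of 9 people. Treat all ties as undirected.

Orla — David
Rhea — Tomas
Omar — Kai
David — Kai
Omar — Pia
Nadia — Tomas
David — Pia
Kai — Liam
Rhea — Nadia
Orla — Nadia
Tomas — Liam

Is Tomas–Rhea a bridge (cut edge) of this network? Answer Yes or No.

Even without that edge, Tomas still reaches Rhea via Tomas – Nadia – Rhea, so the network stays connected. Not a bridge.

No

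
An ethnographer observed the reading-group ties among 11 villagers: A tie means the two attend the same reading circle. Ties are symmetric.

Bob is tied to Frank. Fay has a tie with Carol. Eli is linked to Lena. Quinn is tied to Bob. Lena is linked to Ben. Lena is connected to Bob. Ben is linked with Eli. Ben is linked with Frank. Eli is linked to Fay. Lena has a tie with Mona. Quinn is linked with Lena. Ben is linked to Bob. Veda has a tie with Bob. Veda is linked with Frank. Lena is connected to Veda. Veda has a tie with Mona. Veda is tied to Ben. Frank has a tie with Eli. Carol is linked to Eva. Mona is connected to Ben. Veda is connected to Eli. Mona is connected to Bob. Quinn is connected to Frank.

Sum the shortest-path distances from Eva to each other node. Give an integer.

Distances from Eva: Ben:4, Bob:5, Carol:1, Eli:3, Fay:2, Frank:4, Lena:4, Mona:5, Quinn:5, Veda:4.
Sum = 4 + 5 + 1 + 3 + 2 + 4 + 4 + 5 + 5 + 4 = 37.

37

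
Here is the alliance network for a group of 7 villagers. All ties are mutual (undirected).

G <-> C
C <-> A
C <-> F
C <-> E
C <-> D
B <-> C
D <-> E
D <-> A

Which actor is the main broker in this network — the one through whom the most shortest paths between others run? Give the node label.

Unnormalized betweenness of each node: A:0, B:0, C:25/2, D:1/2, E:0, F:0, G:0.
C has the largest value, 25/2, making it the main broker — the node through which the most shortest paths run.

C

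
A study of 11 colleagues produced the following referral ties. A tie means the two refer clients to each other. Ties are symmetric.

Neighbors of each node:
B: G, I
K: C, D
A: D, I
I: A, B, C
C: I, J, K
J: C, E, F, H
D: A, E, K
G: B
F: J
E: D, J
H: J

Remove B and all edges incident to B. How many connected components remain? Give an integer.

2

Without B, the remaining ties split the others into: {A, C, D, E, F, H, I, J, K}; {G}.
That's 2 separate components.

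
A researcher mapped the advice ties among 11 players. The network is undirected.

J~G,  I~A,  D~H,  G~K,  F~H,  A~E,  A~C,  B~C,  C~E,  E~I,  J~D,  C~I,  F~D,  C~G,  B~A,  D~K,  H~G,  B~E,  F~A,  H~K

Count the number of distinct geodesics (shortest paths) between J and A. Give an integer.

2

The shortest distance is 3. The length-3 paths are: J–D–F–A; J–G–C–A.
That gives 2 distinct shortest paths.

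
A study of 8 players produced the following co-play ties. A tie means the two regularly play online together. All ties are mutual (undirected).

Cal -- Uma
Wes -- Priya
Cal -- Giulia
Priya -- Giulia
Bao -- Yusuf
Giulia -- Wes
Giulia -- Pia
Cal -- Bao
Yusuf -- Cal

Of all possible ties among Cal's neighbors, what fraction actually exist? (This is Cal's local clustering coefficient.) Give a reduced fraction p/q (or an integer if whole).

1/6

Cal's neighbors: Bao, Giulia, Uma, and Yusuf (k = 4).
Possible neighbor pairs: C(4,2) = 6. Edges among them: Bao–Yusuf → e = 1.
Clustering(Cal) = 1/6.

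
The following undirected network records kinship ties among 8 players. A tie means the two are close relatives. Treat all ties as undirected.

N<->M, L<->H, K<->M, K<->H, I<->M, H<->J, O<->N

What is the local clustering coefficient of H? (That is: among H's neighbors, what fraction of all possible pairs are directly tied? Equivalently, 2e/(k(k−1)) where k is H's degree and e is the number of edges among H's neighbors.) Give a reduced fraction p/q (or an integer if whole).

0

H's neighbors: J, K, and L (k = 3).
Possible neighbor pairs: C(3,2) = 3. Edges among them: none → e = 0.
Clustering(H) = 0/3 = 0.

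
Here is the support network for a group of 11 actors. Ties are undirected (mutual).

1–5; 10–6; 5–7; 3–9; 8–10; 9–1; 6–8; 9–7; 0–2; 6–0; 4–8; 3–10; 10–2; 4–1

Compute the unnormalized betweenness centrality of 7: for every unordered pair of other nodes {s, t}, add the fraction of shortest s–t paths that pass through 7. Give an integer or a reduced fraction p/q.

5/3

Pairs whose geodesics pass through 7 — 2–5: 1/3; 10–5: 1/3; 3–5: 1/2; 9–5: 1/2.
All other pairs contribute 0.
Summing the contributions gives betweenness(7) = 5/3.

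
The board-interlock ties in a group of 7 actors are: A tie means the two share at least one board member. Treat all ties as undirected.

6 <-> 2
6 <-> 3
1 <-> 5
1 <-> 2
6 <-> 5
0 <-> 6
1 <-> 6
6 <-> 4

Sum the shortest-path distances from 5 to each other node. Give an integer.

Distances from 5: 0:2, 1:1, 2:2, 3:2, 4:2, 6:1.
Sum = 2 + 1 + 2 + 2 + 2 + 1 = 10.

10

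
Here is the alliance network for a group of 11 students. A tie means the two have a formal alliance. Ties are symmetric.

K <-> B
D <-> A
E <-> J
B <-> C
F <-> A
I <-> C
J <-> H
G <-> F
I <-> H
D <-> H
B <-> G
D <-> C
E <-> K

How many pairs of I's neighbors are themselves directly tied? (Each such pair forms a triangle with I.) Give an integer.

I's neighbors are C and H, but none of them are tied to each other, so no triangle contains I.

0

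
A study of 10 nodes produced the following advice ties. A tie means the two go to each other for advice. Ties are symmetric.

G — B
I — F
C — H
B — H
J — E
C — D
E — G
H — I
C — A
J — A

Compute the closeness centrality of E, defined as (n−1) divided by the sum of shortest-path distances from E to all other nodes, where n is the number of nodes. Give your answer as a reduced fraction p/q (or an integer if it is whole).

Distances from E: A:2, B:2, C:3, D:4, F:5, G:1, H:3, I:4, J:1. Sum = 25.
n = 10, so closeness = 9/25.

9/25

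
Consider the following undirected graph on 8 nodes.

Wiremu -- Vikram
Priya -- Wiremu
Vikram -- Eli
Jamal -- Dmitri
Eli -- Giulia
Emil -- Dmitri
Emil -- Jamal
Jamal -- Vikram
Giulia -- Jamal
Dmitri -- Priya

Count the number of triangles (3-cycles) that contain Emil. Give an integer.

Emil's neighbors: Dmitri and Jamal.
Neighbor pairs that are themselves tied: Emil–Dmitri–Jamal. Each forms one triangle with Emil, for 1 in total.

1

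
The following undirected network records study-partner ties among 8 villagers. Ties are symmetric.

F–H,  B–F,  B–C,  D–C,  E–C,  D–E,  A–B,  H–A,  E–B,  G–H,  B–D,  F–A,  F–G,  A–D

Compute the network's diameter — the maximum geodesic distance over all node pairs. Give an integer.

Eccentricity of each node (its greatest distance to any other): A:2, B:2, C:3, D:3, E:3, F:2, G:3, H:3.
The maximum eccentricity is 3, realized for instance by the pair D–G via D – A – H – G. So the diameter is 3.

3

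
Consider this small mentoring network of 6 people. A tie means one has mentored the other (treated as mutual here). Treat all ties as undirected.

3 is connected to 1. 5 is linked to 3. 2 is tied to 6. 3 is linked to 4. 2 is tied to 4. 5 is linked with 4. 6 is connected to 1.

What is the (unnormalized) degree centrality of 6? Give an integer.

2

6 is directly tied to 1 and 2. That is 2 neighbors, so the degree of 6 is 2.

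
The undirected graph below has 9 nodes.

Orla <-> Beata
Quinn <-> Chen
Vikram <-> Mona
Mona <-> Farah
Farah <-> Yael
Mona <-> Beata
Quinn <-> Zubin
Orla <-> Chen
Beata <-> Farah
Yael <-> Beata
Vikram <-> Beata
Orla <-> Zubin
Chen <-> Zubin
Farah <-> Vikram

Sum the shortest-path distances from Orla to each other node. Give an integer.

13

Distances from Orla: Beata:1, Chen:1, Farah:2, Mona:2, Quinn:2, Vikram:2, Yael:2, Zubin:1.
Sum = 1 + 1 + 2 + 2 + 2 + 2 + 2 + 1 = 13.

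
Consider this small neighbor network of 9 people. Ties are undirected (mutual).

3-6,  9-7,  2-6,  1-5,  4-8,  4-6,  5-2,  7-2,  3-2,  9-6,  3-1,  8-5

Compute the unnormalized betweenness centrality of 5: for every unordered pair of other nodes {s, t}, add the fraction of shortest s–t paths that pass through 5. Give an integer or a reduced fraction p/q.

Pairs whose geodesics pass through 5 — 2–8: 1; 2–1: 1/2; 7–8: 1; 7–1: 1/2; 4–1: 1/2; 8–1: 1; 8–3: 2/3.
All other pairs contribute 0.
Summing the contributions gives betweenness(5) = 31/6.

31/6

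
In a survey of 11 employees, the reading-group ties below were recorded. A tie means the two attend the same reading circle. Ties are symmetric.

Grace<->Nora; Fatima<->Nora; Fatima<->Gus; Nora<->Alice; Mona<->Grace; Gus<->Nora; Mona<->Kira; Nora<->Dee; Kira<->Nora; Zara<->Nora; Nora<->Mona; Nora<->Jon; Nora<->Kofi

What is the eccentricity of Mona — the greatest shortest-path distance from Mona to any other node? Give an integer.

Distances from Mona: Alice:2, Dee:2, Fatima:2, Grace:1, Gus:2, Jon:2, Kira:1, Kofi:2, Nora:1, Zara:2.
The largest is 2 (to Jon, Fatima, Dee, Alice, Kofi, Gus, and Zara), so the eccentricity of Mona is 2.

2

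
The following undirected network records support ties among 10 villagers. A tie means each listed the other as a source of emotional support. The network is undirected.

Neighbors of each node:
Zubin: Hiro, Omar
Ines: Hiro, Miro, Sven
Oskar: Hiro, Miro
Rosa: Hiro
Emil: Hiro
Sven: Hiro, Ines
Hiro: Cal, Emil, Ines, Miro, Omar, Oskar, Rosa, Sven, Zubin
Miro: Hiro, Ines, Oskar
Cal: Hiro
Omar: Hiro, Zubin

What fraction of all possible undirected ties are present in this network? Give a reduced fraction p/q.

13/45

There are 13 edges and 10 nodes, so the maximum possible is C(10,2) = 45.
Density = 13/45.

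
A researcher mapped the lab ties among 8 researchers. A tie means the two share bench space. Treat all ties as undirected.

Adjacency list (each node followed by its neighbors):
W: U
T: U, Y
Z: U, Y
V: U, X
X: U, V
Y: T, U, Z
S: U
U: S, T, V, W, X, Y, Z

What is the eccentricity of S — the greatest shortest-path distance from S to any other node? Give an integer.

2

Distances from S: T:2, U:1, V:2, W:2, X:2, Y:2, Z:2.
The largest is 2 (to V, W, X, Y, T, and Z), so the eccentricity of S is 2.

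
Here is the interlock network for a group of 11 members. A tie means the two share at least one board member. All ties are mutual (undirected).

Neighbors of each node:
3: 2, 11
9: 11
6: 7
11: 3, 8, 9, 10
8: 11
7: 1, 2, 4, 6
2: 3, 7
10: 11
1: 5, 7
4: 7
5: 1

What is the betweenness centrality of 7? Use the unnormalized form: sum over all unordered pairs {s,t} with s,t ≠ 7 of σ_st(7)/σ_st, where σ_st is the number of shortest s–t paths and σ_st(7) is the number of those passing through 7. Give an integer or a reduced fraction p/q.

29

Pairs whose geodesics pass through 7 — 10–6: 1; 10–4: 1; 10–1: 1; 10–5: 1; 6–8: 1; 6–4: 1; 6–1: 1; 6–2: 1; 6–9: 1; 6–3: 1; 6–11: 1; 6–5: 1; 8–4: 1; 8–1: 1 … (+15 more pairs).
All other pairs contribute 0.
Summing the contributions gives betweenness(7) = 29.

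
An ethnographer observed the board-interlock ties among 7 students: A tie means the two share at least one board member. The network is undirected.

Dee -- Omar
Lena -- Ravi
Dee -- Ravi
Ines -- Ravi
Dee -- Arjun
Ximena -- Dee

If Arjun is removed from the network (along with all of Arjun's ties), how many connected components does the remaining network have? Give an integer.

1

Arjun's neighbors (Dee) remain reachable from one another through other ties, so the rest of the network stays in one piece.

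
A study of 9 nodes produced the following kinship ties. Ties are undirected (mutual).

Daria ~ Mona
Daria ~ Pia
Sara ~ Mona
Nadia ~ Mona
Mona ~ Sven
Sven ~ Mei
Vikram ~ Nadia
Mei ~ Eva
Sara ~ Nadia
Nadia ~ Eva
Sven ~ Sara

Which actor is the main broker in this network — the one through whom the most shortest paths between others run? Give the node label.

Unnormalized betweenness of each node: Daria:7, Eva:2, Mei:1, Mona:13, Nadia:11, Pia:0, Sara:1, Sven:4, Vikram:0.
Mona has the largest value, 13, making it the main broker — the node through which the most shortest paths run.

Mona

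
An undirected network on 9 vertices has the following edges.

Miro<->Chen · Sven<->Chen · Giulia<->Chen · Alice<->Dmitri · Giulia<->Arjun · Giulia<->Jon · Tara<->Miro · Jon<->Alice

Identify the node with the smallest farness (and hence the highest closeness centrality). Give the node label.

Farness (sum of distances to all others) for each node — Alice:23, Arjun:22, Chen:16, Dmitri:30, Giulia:15, Jon:18, Miro:21, Sven:23, Tara:28.
The smallest farness is 15, for Giulia, so Giulia has the highest closeness.

Giulia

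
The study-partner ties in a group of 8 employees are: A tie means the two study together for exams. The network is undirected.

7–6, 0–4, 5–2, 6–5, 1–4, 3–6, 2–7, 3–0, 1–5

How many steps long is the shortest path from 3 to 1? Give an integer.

3

One shortest route is 3 – 0 – 4 – 1, which uses 3 edges, and at distance 2 from 3 we only reach {4, 5, 7}, which does not include 1. So d(3,1) = 3.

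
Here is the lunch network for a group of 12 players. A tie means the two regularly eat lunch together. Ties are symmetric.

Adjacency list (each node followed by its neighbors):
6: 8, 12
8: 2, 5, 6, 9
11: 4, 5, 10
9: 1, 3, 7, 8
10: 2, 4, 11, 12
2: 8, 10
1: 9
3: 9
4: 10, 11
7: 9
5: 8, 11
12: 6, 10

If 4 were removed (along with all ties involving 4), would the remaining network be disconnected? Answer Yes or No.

Even without 4, every remaining node can still reach every other (the residual graph is connected), so 4 is not a cut vertex.

No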